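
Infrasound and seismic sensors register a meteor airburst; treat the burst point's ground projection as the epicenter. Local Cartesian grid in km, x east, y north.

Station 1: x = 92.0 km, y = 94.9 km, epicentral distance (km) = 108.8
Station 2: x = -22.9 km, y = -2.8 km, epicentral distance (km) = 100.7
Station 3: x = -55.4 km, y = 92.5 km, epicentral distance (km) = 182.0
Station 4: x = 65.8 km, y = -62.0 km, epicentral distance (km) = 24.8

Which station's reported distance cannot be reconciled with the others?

Solve using three stations at a time. Using Station 2, Station 3, Station 4 (subtract circle equations pairwise → linear system) gives (x, y) ≈ (71.4, -38.0).
Distances from that point to each station vs reported:
  Station 1: calculated 134.5 vs reported 108.8 → residual 25.7 km
  Station 2: calculated 100.7 vs reported 100.7 → residual 0.0 km
  Station 3: calculated 182.0 vs reported 182.0 → residual 0.0 km
  Station 4: calculated 24.6 vs reported 24.8 → residual 0.2 km
Station 2, Station 3, Station 4 are mutually consistent (residuals ≈ 0); Station 1 is off by 25.7 km.

Station 1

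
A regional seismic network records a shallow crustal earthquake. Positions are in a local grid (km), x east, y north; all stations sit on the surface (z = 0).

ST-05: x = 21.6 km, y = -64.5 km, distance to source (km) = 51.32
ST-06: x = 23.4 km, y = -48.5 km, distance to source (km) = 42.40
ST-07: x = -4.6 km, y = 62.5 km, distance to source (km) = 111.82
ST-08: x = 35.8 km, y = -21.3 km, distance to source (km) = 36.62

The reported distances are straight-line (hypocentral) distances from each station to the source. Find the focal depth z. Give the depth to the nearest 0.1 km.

z ≈ 34.0 km

Each station gives a sphere (x−x_i)² + (y−y_i)² + z² = d_i² (stations at z=0).
Subtracting the ST-05 sphere from ST-06 and ST-07: z² cancels, leaving linear equations in x and y:
3.6 x + 32.0 y = -891.02
-52.4 x + 254.0 y = -10569.37
Solving: x ≈ 43.185, y ≈ -32.703 km (keep extra digits for the depth step; rounded: 43.2, -32.7).
Then from the ST-05 sphere: z² = 51.32² − (x − 21.6)² − (y + 64.5)² with x = 43.185, y = -32.703, so z ≈ 34.011 ≈ 34.0 km.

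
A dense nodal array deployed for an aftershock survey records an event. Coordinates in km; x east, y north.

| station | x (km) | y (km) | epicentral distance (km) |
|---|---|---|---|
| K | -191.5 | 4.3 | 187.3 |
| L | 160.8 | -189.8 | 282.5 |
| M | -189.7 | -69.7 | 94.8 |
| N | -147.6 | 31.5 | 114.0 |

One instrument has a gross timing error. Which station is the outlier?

K

Solve using three stations at a time. Using L, M, N (subtract circle equations pairwise → linear system) gives (x, y) ≈ (-94.9, -69.6).
Distances from that point to each station vs reported:
  K: calculated 121.7 vs reported 187.3 → residual 65.6 km
  L: calculated 282.5 vs reported 282.5 → residual 0.0 km
  M: calculated 94.8 vs reported 94.8 → residual 0.0 km
  N: calculated 114.0 vs reported 114.0 → residual 0.0 km
L, M, N are mutually consistent (residuals ≈ 0); K is off by 65.6 km.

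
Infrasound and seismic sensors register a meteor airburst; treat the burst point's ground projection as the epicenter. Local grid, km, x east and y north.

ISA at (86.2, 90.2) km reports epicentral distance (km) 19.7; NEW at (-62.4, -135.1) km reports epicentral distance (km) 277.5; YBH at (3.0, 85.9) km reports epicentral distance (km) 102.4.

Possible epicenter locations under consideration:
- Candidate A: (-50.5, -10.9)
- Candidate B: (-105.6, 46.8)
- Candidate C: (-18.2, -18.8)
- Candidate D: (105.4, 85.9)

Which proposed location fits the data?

Candidate D

For each candidate, compare |candidate − station| to the reported distance:
Candidate A: residuals ISA 150.3, NEW 152.7, YBH 8.2 → max 152.7 km
Candidate B: residuals ISA 176.9, NEW 90.5, YBH 13.0 → max 176.9 km
Candidate C: residuals ISA 131.2, NEW 153.1, YBH 4.4 → max 153.1 km
Candidate D: residuals ISA 0.0, NEW 0.0, YBH 0.0 → max 0.0 km
Only Candidate D has all residuals ≈ 0.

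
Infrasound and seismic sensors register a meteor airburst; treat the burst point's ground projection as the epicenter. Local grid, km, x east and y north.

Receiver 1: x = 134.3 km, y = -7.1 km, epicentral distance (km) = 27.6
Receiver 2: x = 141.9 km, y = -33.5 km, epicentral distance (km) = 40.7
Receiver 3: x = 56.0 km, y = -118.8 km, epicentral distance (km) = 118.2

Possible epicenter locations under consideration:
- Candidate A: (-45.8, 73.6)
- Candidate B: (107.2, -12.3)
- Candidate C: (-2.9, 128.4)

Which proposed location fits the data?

For each candidate, compare |candidate − station| to the reported distance:
Candidate A: residuals Receiver 1 169.8, Receiver 2 175.4, Receiver 3 99.5 → max 175.4 km
Candidate B: residuals Receiver 1 0.0, Receiver 2 0.0, Receiver 3 0.0 → max 0.0 km
Candidate C: residuals Receiver 1 165.2, Receiver 2 176.5, Receiver 3 135.9 → max 176.5 km
Only Candidate B has all residuals ≈ 0.

Candidate B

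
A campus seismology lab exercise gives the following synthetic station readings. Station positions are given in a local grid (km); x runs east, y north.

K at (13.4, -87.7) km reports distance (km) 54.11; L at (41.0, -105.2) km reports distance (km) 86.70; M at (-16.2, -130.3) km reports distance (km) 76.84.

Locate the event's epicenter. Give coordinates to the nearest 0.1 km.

Circle about each station: (x − 13.4)² + (y + 87.7)² = 54.11²; (x − 41.0)² + (y + 105.2)² = 86.70²; (x + 16.2)² + (y + 130.3)² = 76.84².
Subtracting the K equation from the L and M equations removes the quadratic terms:
55.2 x − 35.0 y = 288.19
-59.2 x − 85.2 y = 6393.19
Solving the 2×2 system: x ≈ -29.4, y ≈ -54.6 km.

(-29.4, -54.6)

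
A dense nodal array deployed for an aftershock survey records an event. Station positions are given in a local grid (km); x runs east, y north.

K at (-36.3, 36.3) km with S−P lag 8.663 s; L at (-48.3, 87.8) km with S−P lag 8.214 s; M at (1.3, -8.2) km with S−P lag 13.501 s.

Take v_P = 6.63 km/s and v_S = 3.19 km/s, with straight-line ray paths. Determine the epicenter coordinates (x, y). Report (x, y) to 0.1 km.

Distance from S−P lag: d = Δt · v_P v_S / (v_P − v_S) = Δt · (6.63·3.19)/(6.63−3.19) ≈ 6.1482·Δt.
So d_K = 53.26, d_L = 50.50, d_M = 83.01 km.
Circle about each station: (x + 36.3)² + (y − 36.3)² = 53.26²; (x + 48.3)² + (y − 87.8)² = 50.50²; (x − 1.3)² + (y + 8.2)² = 83.01².
Subtracting the K equation from the L and M equations removes the quadratic terms:
-24.0 x + 103.0 y = 7692.73
75.2 x − 89.0 y = -6620.48
Solving the 2×2 system: x ≈ 0.5, y ≈ 74.8 km.

0.5 km east, 74.8 km north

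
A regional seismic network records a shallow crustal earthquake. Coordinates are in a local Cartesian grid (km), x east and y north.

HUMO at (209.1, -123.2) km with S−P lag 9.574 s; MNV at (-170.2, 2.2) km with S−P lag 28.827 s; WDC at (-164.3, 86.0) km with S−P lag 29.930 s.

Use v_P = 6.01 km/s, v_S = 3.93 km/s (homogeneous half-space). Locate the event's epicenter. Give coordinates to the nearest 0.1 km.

(155.7, -28.5)

Distance from S−P lag: d = Δt · v_P v_S / (v_P − v_S) = Δt · (6.01·3.93)/(6.01−3.93) ≈ 11.3554·Δt.
So d_HUMO = 108.72, d_MNV = 327.34, d_WDC = 339.87 km.
Circle about each station: (x − 209.1)² + (y + 123.2)² = 108.72²; (x + 170.2)² + (y − 2.2)² = 327.34²; (x + 164.3)² + (y − 86.0)² = 339.87².
Subtracting the HUMO equation from the MNV and WDC equations removes the quadratic terms:
-758.6 x + 250.8 y = -125259.61
-746.8 x + 418.4 y = -128202.14
Solving the 2×2 system: x ≈ 155.7, y ≈ -28.5 km.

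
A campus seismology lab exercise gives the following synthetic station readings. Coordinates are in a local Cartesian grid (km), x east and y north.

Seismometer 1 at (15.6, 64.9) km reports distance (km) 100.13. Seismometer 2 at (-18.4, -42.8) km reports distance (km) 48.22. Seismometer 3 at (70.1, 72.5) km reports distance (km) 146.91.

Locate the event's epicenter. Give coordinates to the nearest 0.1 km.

Circle about each station: (x − 15.6)² + (y − 64.9)² = 100.13²; (x + 18.4)² + (y + 42.8)² = 48.22²; (x − 70.1)² + (y − 72.5)² = 146.91².
Subtracting the Seismometer 1 equation from the Seismometer 2 and Seismometer 3 equations removes the quadratic terms:
-68.0 x − 215.4 y = 5415.88
109.0 x + 15.2 y = -5841.64
Solving the 2×2 system: x ≈ -52.4, y ≈ -8.6 km.
Check against Seismometer 1 (with the unrounded x, y): √((x − 15.6)²+(y − 64.9)²) = 100.13 ≈ 100.13 km. ✓

x ≈ -52.4 km, y ≈ -8.6 km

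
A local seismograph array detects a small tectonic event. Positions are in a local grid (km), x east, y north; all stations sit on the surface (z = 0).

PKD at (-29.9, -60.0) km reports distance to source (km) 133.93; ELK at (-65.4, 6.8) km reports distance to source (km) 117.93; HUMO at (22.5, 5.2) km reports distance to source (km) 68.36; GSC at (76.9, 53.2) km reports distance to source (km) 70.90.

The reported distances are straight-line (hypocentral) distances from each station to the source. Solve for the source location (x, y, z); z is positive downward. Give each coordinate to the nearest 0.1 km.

x ≈ 31.8 km, y ≈ 45.8 km, depth ≈ 54.2 km

Each station gives a sphere (x−x_i)² + (y−y_i)² + z² = d_i² (stations at z=0).
Subtracting the PKD sphere from ELK and HUMO: z² cancels, leaving linear equations in x and y:
-71.0 x + 133.6 y = 3859.15
104.8 x + 130.4 y = 9303.44
Solving: x ≈ 31.802, y ≈ 45.787 km (keep extra digits for the depth step; rounded: 31.8, 45.8).
Then from the PKD sphere: z² = 133.93² − (x + 29.9)² − (y + 60.0)² with x = 31.802, y = 45.787, so z ≈ 54.215 ≈ 54.2 km.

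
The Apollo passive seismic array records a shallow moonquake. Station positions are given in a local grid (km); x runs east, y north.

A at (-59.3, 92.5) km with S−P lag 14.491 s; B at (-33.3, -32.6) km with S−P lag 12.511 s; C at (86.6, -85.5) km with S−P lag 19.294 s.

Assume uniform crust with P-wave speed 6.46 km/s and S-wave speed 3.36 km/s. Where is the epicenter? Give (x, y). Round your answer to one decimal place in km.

Distance from S−P lag: d = Δt · v_P v_S / (v_P − v_S) = Δt · (6.46·3.36)/(6.46−3.36) ≈ 7.0018·Δt.
So d_A = 101.46, d_B = 87.60, d_C = 135.09 km.
Circle about each station: (x + 59.3)² + (y − 92.5)² = 101.46²; (x + 33.3)² + (y + 32.6)² = 87.60²; (x − 86.6)² + (y + 85.5)² = 135.09².
Subtracting the A equation from the B and C equations removes the quadratic terms:
52.0 x − 250.2 y = -7280.72
291.8 x − 356.0 y = -5218.11
Solving the 2×2 system: x ≈ 23.6, y ≈ 34.0 km.

23.6 km east, 34.0 km north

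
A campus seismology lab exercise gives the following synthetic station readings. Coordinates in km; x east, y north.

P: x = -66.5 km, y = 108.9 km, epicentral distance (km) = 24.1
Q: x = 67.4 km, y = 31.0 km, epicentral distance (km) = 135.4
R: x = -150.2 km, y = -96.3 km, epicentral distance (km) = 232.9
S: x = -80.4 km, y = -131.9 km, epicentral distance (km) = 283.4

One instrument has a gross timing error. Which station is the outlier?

Solve using three stations at a time. Using P, Q, R (subtract circle equations pairwise → linear system) gives (x, y) ≈ (-42.4, 110.2).
Distances from that point to each station vs reported:
  P: calculated 24.1 vs reported 24.1 → residual 0.0 km
  Q: calculated 135.4 vs reported 135.4 → residual 0.0 km
  R: calculated 232.9 vs reported 232.9 → residual 0.0 km
  S: calculated 245.0 vs reported 283.4 → residual 38.4 km
P, Q, R are mutually consistent (residuals ≈ 0); S is off by 38.4 km.

S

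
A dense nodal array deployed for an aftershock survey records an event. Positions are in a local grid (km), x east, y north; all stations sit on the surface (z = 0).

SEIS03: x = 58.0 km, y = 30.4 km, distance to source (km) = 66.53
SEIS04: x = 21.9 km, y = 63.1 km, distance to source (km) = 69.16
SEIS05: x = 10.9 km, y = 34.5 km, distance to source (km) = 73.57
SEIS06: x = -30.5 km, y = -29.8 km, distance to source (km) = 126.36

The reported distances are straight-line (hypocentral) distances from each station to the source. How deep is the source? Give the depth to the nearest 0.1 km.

Each station gives a sphere (x−x_i)² + (y−y_i)² + z² = d_i² (stations at z=0).
Subtracting the SEIS03 sphere from SEIS04 and SEIS05: z² cancels, leaving linear equations in x and y:
-72.2 x + 65.4 y = -183.80
-94.2 x + 8.2 y = -3965.40
Solving: x ≈ 46.300, y ≈ 48.304 km (keep extra digits for the depth step; rounded: 46.3, 48.3).
Then from the SEIS03 sphere: z² = 66.53² − (x − 58.0)² − (y − 30.4)² with x = 46.300, y = 48.304, so z ≈ 62.998 ≈ 63.0 km.
Check against SEIS06 (with the unrounded solution): distance 126.36 ≈ 126.36 km. ✓

depth ≈ 63.0 km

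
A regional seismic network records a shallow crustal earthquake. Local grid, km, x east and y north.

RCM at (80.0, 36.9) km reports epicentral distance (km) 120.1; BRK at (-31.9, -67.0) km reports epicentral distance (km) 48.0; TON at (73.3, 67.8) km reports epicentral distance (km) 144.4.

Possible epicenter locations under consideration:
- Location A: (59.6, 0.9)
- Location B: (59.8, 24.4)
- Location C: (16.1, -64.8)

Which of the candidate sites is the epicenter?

For each candidate, compare |candidate − station| to the reported distance:
Location A: residuals RCM 78.7, BRK 65.9, TON 76.1 → max 78.7 km
Location B: residuals RCM 96.3, BRK 81.5, TON 98.9 → max 98.9 km
Location C: residuals RCM 0.0, BRK 0.1, TON 0.0 → max 0.1 km
Only Location C has all residuals ≈ 0.

Location C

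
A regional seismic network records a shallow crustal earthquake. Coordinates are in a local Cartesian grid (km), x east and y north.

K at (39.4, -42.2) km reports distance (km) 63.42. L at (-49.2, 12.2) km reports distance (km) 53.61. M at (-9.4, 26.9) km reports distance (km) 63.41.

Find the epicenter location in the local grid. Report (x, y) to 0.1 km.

Circle about each station: (x − 39.4)² + (y + 42.2)² = 63.42²; (x + 49.2)² + (y − 12.2)² = 53.61²; (x + 9.4)² + (y − 26.9)² = 63.41².
Subtracting the K equation from the L and M equations removes the quadratic terms:
-177.2 x + 108.8 y = 384.34
-97.6 x + 138.2 y = -2519.96
Solving the 2×2 system: x ≈ -23.6, y ≈ -34.9 km.
Check against K (with the unrounded x, y): √((x − 39.4)²+(y + 42.2)²) = 63.42 ≈ 63.42 km. ✓

(-23.6, -34.9)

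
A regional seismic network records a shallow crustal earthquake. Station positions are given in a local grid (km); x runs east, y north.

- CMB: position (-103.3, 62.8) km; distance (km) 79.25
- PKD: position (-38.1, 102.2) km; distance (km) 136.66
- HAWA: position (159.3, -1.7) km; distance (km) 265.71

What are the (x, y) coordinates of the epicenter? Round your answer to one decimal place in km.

(-106.0, -16.4)

Circle about each station: (x + 103.3)² + (y − 62.8)² = 79.25²; (x + 38.1)² + (y − 102.2)² = 136.66²; (x − 159.3)² + (y + 1.7)² = 265.71².
Subtracting the CMB equation from the PKD and HAWA equations removes the quadratic terms:
130.4 x + 78.8 y = -15113.67
525.2 x − 129.0 y = -53556.59
Solving the 2×2 system: x ≈ -106.0, y ≈ -16.4 km.
Check against CMB (with the unrounded x, y): √((x + 103.3)²+(y − 62.8)²) = 79.23 ≈ 79.25 km. ✓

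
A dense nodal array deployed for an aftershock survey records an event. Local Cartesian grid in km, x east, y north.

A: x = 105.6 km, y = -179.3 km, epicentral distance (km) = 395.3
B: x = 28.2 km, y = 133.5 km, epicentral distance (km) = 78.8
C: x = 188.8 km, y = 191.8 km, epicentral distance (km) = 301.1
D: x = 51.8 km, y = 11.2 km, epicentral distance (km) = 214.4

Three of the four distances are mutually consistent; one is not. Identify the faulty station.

B

Solve using three stations at a time. Using A, C, D (subtract circle equations pairwise → linear system) gives (x, y) ≈ (-109.7, 152.2).
Distances from that point to each station vs reported:
  A: calculated 395.3 vs reported 395.3 → residual 0.0 km
  B: calculated 139.2 vs reported 78.8 → residual 60.4 km
  C: calculated 301.1 vs reported 301.1 → residual 0.0 km
  D: calculated 214.4 vs reported 214.4 → residual 0.0 km
A, C, D are mutually consistent (residuals ≈ 0); B is off by 60.4 km.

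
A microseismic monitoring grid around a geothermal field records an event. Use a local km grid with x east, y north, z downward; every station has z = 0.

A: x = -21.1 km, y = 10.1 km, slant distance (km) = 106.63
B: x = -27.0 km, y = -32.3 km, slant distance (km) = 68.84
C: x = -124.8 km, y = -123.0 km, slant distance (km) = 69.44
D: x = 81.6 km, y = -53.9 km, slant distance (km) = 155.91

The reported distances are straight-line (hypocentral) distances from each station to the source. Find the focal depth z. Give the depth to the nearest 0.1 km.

z ≈ 16.7 km

Each station gives a sphere (x−x_i)² + (y−y_i)² + z² = d_i² (stations at z=0).
Subtracting the A sphere from B and C: z² cancels, leaving linear equations in x and y:
-11.8 x − 84.8 y = 7856.08
-207.4 x − 266.2 y = 36704.86
Solving: x ≈ -70.695, y ≈ -82.805 km (keep extra digits for the depth step; rounded: -70.7, -82.8).
Then from the A sphere: z² = 106.63² − (x + 21.1)² − (y − 10.1)² with x = -70.695, y = -82.805, so z ≈ 16.702 ≈ 16.7 km.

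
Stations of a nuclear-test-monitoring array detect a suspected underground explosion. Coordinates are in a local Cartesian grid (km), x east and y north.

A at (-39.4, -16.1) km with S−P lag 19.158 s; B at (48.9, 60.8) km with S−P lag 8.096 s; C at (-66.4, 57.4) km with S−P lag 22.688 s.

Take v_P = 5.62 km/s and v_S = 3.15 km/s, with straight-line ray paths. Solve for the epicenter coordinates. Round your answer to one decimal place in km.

x ≈ 92.4 km, y ≈ 22.4 km

Distance from S−P lag: d = Δt · v_P v_S / (v_P − v_S) = Δt · (5.62·3.15)/(5.62−3.15) ≈ 7.1672·Δt.
So d_A = 137.31, d_B = 58.03, d_C = 162.61 km.
Circle about each station: (x + 39.4)² + (y + 16.1)² = 137.31²; (x − 48.9)² + (y − 60.8)² = 58.03²; (x + 66.4)² + (y − 57.4)² = 162.61².
Subtracting the A equation from the B and C equations removes the quadratic terms:
176.6 x + 153.8 y = 19762.84
-54.0 x + 147.0 y = -1695.83
Solving the 2×2 system: x ≈ 92.4, y ≈ 22.4 km.
Check against A (with the unrounded x, y): √((x + 39.4)²+(y + 16.1)²) = 137.30 ≈ 137.31 km. ✓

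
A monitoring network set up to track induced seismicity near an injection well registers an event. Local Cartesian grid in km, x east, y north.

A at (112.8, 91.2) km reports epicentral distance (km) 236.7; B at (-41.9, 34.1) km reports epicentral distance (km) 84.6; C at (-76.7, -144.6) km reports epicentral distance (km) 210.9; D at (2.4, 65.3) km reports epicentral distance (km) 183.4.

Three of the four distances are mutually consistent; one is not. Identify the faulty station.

Solve using three stations at a time. Using A, B, C (subtract circle equations pairwise → linear system) gives (x, y) ≈ (-122.0, 61.4).
Distances from that point to each station vs reported:
  A: calculated 236.7 vs reported 236.7 → residual 0.0 km
  B: calculated 84.7 vs reported 84.6 → residual 0.1 km
  C: calculated 210.9 vs reported 210.9 → residual 0.0 km
  D: calculated 124.5 vs reported 183.4 → residual 58.9 km
A, B, C are mutually consistent (residuals ≈ 0); D is off by 58.9 km.

D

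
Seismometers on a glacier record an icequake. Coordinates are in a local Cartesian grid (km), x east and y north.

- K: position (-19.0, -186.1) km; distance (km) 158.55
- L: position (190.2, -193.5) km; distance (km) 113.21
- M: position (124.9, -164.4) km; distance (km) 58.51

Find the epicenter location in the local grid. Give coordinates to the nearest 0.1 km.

Circle about each station: (x + 19.0)² + (y + 186.1)² = 158.55²; (x − 190.2)² + (y + 193.5)² = 113.21²; (x − 124.9)² + (y + 164.4)² = 58.51².
Subtracting the K equation from the L and M equations removes the quadratic terms:
418.4 x − 14.8 y = 50945.68
287.8 x + 43.4 y = 29347.84
Solving the 2×2 system: x ≈ 118.0, y ≈ -106.3 km.

x ≈ 118.0 km, y ≈ -106.3 km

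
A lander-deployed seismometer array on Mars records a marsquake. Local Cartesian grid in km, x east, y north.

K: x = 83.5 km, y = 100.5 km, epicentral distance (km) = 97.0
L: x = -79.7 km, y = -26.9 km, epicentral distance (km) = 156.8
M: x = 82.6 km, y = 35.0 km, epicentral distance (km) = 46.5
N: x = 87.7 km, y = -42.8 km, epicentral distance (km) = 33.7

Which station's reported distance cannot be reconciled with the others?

Solve using three stations at a time. Using L, M, N (subtract circle equations pairwise → linear system) gives (x, y) ≈ (76.3, -11.1).
Distances from that point to each station vs reported:
  K: calculated 111.8 vs reported 97.0 → residual 14.8 km
  L: calculated 156.8 vs reported 156.8 → residual 0.0 km
  M: calculated 46.5 vs reported 46.5 → residual 0.0 km
  N: calculated 33.7 vs reported 33.7 → residual 0.0 km
L, M, N are mutually consistent (residuals ≈ 0); K is off by 14.8 km.

K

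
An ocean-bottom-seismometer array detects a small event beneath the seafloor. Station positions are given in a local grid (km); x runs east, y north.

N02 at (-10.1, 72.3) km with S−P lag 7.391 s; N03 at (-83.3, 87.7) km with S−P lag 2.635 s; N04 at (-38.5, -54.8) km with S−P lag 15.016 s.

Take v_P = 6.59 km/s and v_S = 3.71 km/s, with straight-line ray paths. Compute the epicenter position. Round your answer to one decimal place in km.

(-72.7, 68.0)

Distance from S−P lag: d = Δt · v_P v_S / (v_P − v_S) = Δt · (6.59·3.71)/(6.59−3.71) ≈ 8.4892·Δt.
So d_N02 = 62.74, d_N03 = 22.37, d_N04 = 127.47 km.
Circle about each station: (x + 10.1)² + (y − 72.3)² = 62.74²; (x + 83.3)² + (y − 87.7)² = 22.37²; (x + 38.5)² + (y + 54.8)² = 127.47².
Subtracting pairs of circle equations eliminates x²+y² and gives linear equations (the radical axes):
-146.4 x + 30.8 y = 12736.77
-56.8 x − 254.2 y = -13156.30
Solving the 2×2 system: x ≈ -72.7, y ≈ 68.0 km.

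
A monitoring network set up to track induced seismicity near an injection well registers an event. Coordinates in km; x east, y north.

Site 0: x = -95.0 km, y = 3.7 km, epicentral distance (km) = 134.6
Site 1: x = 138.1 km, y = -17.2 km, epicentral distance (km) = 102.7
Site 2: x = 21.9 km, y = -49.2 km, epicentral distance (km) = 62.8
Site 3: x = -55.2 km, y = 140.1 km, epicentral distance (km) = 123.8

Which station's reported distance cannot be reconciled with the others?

Site 3

Solve using three stations at a time. Using Site 0, Site 1, Site 2 (subtract circle equations pairwise → linear system) gives (x, y) ≈ (39.4, 11.1).
Distances from that point to each station vs reported:
  Site 0: calculated 134.6 vs reported 134.6 → residual 0.0 km
  Site 1: calculated 102.7 vs reported 102.7 → residual 0.0 km
  Site 2: calculated 62.8 vs reported 62.8 → residual 0.0 km
  Site 3: calculated 160.0 vs reported 123.8 → residual 36.2 km
Site 0, Site 1, Site 2 are mutually consistent (residuals ≈ 0); Site 3 is off by 36.2 km.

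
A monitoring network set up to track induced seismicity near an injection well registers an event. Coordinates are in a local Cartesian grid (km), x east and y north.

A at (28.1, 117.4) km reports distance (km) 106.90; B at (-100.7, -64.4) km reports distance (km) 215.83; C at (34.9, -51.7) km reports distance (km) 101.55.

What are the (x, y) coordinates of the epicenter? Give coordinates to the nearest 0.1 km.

Circle about each station: (x − 28.1)² + (y − 117.4)² = 106.90²; (x + 100.7)² + (y + 64.4)² = 215.83²; (x − 34.9)² + (y + 51.7)² = 101.55².
Subtracting the A equation from the B and C equations removes the quadratic terms:
-257.6 x − 363.6 y = -35439.50
13.6 x − 338.2 y = -9566.26
Solving the 2×2 system: x ≈ 92.4, y ≈ 32.0 km.
Check against A (with the unrounded x, y): √((x − 28.1)²+(y − 117.4)²) = 106.90 ≈ 106.90 km. ✓

x ≈ 92.4 km, y ≈ 32.0 km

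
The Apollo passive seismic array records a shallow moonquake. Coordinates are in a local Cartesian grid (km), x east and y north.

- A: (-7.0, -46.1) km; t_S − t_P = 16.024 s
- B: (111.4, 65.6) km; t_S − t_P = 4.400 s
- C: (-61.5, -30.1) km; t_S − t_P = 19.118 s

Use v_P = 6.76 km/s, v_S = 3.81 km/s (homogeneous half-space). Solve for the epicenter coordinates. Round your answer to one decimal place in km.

x ≈ 73.1 km, y ≈ 68.6 km

Distance from S−P lag: d = Δt · v_P v_S / (v_P − v_S) = Δt · (6.76·3.81)/(6.76−3.81) ≈ 8.7307·Δt.
So d_A = 139.90, d_B = 38.42, d_C = 166.91 km.
Circle about each station: (x + 7.0)² + (y + 46.1)² = 139.90²; (x − 111.4)² + (y − 65.6)² = 38.42²; (x + 61.5)² + (y + 30.1)² = 166.91².
Subtracting pairs of circle equations eliminates x²+y² and gives linear equations (the radical axes):
236.8 x + 223.4 y = 32635.02
-109.0 x + 32.0 y = -5772.89
Solving the 2×2 system: x ≈ 73.1, y ≈ 68.6 km.
Check against A (with the unrounded x, y): √((x + 7.0)²+(y + 46.1)²) = 139.90 ≈ 139.90 km. ✓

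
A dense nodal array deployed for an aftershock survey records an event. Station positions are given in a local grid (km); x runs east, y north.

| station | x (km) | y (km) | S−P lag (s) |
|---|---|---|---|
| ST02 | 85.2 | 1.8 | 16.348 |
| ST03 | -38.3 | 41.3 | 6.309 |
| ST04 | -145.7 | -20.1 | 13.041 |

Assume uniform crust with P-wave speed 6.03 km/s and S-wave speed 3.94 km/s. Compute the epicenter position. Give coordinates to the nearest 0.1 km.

Distance from S−P lag: d = Δt · v_P v_S / (v_P − v_S) = Δt · (6.03·3.94)/(6.03−3.94) ≈ 11.3676·Δt.
So d_ST02 = 185.84, d_ST03 = 71.72, d_ST04 = 148.24 km.
Circle about each station: (x − 85.2)² + (y − 1.8)² = 185.84²; (x + 38.3)² + (y − 41.3)² = 71.72²; (x + 145.7)² + (y + 20.1)² = 148.24².
Subtracting the ST02 equation from the ST03 and ST04 equations removes the quadratic terms:
-247.0 x + 79.0 y = 25303.05
-461.8 x − 43.8 y = 26931.63
Solving the 2×2 system: x ≈ -68.4, y ≈ 106.4 km.

(-68.4, 106.4)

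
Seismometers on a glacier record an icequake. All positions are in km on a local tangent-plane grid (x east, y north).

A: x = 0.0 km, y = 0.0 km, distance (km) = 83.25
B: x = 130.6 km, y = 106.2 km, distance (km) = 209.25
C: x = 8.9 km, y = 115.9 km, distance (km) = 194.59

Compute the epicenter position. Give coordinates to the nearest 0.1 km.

Circle about each station: x² + y² = 83.25²; (x − 130.6)² + (y − 106.2)² = 209.25²; (x − 8.9)² + (y − 115.9)² = 194.59².
Subtracting pairs of circle equations eliminates x²+y² and gives linear equations (the radical axes):
261.2 x + 212.4 y = -8520.20
17.8 x + 231.8 y = -17422.69
Solving the 2×2 system: x ≈ 30.4, y ≈ -77.5 km.

x ≈ 30.4 km, y ≈ -77.5 km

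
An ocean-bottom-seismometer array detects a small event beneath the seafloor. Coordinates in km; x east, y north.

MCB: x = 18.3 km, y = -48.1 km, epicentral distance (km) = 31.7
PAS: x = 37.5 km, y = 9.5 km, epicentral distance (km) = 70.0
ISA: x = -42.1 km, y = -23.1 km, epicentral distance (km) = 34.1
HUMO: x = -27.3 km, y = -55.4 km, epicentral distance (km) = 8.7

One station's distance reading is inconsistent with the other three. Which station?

Solve using three stations at a time. Using MCB, PAS, ISA (subtract circle equations pairwise → linear system) gives (x, y) ≈ (-12.3, -39.7).
Distances from that point to each station vs reported:
  MCB: calculated 31.7 vs reported 31.7 → residual 0.0 km
  PAS: calculated 70.0 vs reported 70.0 → residual 0.0 km
  ISA: calculated 34.1 vs reported 34.1 → residual 0.0 km
  HUMO: calculated 21.7 vs reported 8.7 → residual 13.0 km
MCB, PAS, ISA are mutually consistent (residuals ≈ 0); HUMO is off by 13.0 km.

HUMO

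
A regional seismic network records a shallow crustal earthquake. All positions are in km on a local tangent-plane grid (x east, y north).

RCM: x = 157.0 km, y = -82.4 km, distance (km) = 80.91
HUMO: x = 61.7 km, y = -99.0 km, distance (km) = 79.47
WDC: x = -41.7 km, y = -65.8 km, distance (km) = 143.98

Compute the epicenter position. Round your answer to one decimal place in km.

Circle about each station: (x − 157.0)² + (y + 82.4)² = 80.91²; (x − 61.7)² + (y + 99.0)² = 79.47²; (x + 41.7)² + (y + 65.8)² = 143.98².
Subtracting the RCM equation from the HUMO and WDC equations removes the quadratic terms:
-190.6 x − 33.2 y = -17599.92
-397.4 x + 33.2 y = -39554.04
Solving the 2×2 system: x ≈ 97.2, y ≈ -27.9 km.

x ≈ 97.2 km, y ≈ -27.9 km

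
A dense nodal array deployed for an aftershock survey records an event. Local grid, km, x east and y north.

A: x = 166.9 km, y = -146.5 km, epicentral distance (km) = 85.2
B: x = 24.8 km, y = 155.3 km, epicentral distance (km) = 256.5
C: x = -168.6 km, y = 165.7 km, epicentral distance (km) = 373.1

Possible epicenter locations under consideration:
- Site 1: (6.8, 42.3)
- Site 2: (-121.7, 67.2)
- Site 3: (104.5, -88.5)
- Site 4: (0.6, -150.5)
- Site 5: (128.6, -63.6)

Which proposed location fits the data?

For each candidate, compare |candidate − station| to the reported distance:
Site 1: residuals A 162.3, B 142.1, C 158.6 → max 162.3 km
Site 2: residuals A 273.9, B 85.6, C 264.0 → max 273.9 km
Site 3: residuals A 0.0, B 0.0, C 0.0 → max 0.0 km
Site 4: residuals A 81.1, B 50.3, C 14.5 → max 81.1 km
Site 5: residuals A 6.1, B 14.2, C 2.3 → max 14.2 km
Only Site 3 has all residuals ≈ 0.

Site 3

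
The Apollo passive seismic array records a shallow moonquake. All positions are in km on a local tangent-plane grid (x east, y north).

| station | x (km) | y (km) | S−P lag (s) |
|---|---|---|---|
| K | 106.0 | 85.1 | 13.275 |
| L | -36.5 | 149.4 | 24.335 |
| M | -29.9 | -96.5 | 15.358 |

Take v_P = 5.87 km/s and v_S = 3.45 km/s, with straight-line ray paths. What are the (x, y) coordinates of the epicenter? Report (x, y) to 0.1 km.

(74.4, -21.4)

Distance from S−P lag: d = Δt · v_P v_S / (v_P − v_S) = Δt · (5.87·3.45)/(5.87−3.45) ≈ 8.3684·Δt.
So d_K = 111.09, d_L = 203.64, d_M = 128.52 km.
Circle about each station: (x − 106.0)² + (y − 85.1)² = 111.09²; (x + 36.5)² + (y − 149.4)² = 203.64²; (x + 29.9)² + (y + 96.5)² = 128.52².
Subtracting pairs of circle equations eliminates x²+y² and gives linear equations (the radical axes):
-285.0 x + 128.6 y = -23953.66
-271.8 x − 363.2 y = -12448.15
Solving the 2×2 system: x ≈ 74.4, y ≈ -21.4 km.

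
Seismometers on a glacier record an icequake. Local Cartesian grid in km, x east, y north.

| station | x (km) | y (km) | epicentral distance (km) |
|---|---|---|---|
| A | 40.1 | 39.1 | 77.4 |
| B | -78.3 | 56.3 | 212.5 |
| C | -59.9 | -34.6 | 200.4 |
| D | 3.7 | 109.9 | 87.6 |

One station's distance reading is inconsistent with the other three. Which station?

B

Solve using three stations at a time. Using A, C, D (subtract circle equations pairwise → linear system) gives (x, y) ≈ (90.5, 97.9).
Distances from that point to each station vs reported:
  A: calculated 77.4 vs reported 77.4 → residual 0.0 km
  B: calculated 173.8 vs reported 212.5 → residual 38.7 km
  C: calculated 200.4 vs reported 200.4 → residual 0.0 km
  D: calculated 87.6 vs reported 87.6 → residual 0.0 km
A, C, D are mutually consistent (residuals ≈ 0); B is off by 38.7 km.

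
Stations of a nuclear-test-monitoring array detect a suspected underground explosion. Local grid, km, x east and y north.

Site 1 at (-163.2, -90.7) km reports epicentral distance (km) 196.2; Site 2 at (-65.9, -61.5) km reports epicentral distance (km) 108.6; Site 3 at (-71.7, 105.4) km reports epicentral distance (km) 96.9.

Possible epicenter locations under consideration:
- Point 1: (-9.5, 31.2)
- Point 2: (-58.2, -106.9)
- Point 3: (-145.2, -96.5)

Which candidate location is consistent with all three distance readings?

For each candidate, compare |candidate − station| to the reported distance:
Point 1: residuals Site 1 0.0, Site 2 0.1, Site 3 0.1 → max 0.1 km
Point 2: residuals Site 1 90.0, Site 2 62.6, Site 3 115.8 → max 115.8 km
Point 3: residuals Site 1 177.3, Site 2 21.9, Site 3 118.0 → max 177.3 km
Only Point 1 has all residuals ≈ 0.

Point 1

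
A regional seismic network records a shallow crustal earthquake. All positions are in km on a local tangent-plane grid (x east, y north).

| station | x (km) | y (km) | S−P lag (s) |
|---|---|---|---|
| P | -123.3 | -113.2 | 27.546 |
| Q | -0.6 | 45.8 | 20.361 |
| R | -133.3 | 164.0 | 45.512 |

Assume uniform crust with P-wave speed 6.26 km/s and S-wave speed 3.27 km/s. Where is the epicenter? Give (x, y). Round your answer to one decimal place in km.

x ≈ 62.1 km, y ≈ -78.7 km

Distance from S−P lag: d = Δt · v_P v_S / (v_P − v_S) = Δt · (6.26·3.27)/(6.26−3.27) ≈ 6.8462·Δt.
So d_P = 188.59, d_Q = 139.40, d_R = 311.59 km.
Circle about each station: (x + 123.3)² + (y + 113.2)² = 188.59²; (x + 0.6)² + (y − 45.8)² = 139.40²; (x + 133.3)² + (y − 164.0)² = 311.59².
Subtracting the P equation from the Q and R equations removes the quadratic terms:
245.4 x + 318.0 y = -9785.30
-20.0 x + 554.4 y = -44874.38
Solving the 2×2 system: x ≈ 62.1, y ≈ -78.7 km.
Check against P (with the unrounded x, y): √((x + 123.3)²+(y + 113.2)²) = 188.59 ≈ 188.59 km. ✓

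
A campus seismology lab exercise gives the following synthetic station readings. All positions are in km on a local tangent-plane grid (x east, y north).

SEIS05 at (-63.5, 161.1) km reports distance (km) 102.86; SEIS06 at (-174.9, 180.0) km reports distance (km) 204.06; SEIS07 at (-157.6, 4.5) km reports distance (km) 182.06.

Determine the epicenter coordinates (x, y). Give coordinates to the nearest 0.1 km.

(5.7, 85.0)

Circle about each station: (x + 63.5)² + (y − 161.1)² = 102.86²; (x + 174.9)² + (y − 180.0)² = 204.06²; (x + 157.6)² + (y − 4.5)² = 182.06².
Subtracting pairs of circle equations eliminates x²+y² and gives linear equations (the radical axes):
-222.8 x + 37.8 y = 1944.25
-188.2 x − 313.2 y = -27693.11
Solving the 2×2 system: x ≈ 5.7, y ≈ 85.0 km.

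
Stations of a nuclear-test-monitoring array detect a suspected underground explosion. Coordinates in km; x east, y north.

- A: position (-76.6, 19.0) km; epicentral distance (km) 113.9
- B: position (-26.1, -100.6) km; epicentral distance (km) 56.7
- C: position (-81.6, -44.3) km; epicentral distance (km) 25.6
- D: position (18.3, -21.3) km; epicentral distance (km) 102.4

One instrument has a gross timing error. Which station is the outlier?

A

Solve using three stations at a time. Using B, C, D (subtract circle equations pairwise → linear system) gives (x, y) ≈ (-72.7, -68.3).
Distances from that point to each station vs reported:
  A: calculated 87.4 vs reported 113.9 → residual 26.5 km
  B: calculated 56.7 vs reported 56.7 → residual 0.0 km
  C: calculated 25.6 vs reported 25.6 → residual 0.0 km
  D: calculated 102.4 vs reported 102.4 → residual 0.0 km
B, C, D are mutually consistent (residuals ≈ 0); A is off by 26.5 km.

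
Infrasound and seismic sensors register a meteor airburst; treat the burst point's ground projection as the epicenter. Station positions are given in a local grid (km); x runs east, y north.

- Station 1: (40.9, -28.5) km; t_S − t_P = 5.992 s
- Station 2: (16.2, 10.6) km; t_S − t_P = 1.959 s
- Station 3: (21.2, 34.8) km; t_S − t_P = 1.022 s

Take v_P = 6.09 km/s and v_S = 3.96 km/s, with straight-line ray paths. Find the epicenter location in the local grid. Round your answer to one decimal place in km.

Distance from S−P lag: d = Δt · v_P v_S / (v_P − v_S) = Δt · (6.09·3.96)/(6.09−3.96) ≈ 11.3223·Δt.
So d_Station 1 = 67.84, d_Station 2 = 22.18, d_Station 3 = 11.57 km.
Circle about each station: (x − 40.9)² + (y + 28.5)² = 67.84²; (x − 16.2)² + (y − 10.6)² = 22.18²; (x − 21.2)² + (y − 34.8)² = 11.57².
Subtracting pairs of circle equations eliminates x²+y² and gives linear equations (the radical axes):
-49.4 x + 78.2 y = 2000.05
-39.4 x + 126.6 y = 3643.82
Solving the 2×2 system: x ≈ 10.0, y ≈ 31.9 km.

10.0 km east, 31.9 km north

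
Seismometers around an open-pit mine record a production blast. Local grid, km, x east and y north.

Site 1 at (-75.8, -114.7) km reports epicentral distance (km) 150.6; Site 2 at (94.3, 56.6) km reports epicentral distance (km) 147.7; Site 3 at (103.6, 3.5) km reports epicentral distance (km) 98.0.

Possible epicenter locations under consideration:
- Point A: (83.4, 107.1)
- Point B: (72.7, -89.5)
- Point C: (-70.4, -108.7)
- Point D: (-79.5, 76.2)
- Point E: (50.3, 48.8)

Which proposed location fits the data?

Point B

For each candidate, compare |candidate − station| to the reported distance:
Point A: residuals Site 1 122.4, Site 2 96.0, Site 3 7.6 → max 122.4 km
Point B: residuals Site 1 0.0, Site 2 0.0, Site 3 0.0 → max 0.0 km
Point C: residuals Site 1 142.5, Site 2 85.6, Site 3 109.0 → max 142.5 km
Point D: residuals Site 1 40.3, Site 2 27.2, Site 3 99.0 → max 99.0 km
Point E: residuals Site 1 55.9, Site 2 103.0, Site 3 28.1 → max 103.0 km
Only Point B has all residuals ≈ 0.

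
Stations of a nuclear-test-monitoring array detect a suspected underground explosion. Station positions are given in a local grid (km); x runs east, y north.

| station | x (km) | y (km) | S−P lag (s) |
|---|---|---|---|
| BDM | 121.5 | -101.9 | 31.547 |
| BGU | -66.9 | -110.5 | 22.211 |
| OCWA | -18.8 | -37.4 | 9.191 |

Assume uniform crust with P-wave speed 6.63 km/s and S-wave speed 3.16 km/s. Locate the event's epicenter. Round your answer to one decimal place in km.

(-26.9, 17.5)

Distance from S−P lag: d = Δt · v_P v_S / (v_P − v_S) = Δt · (6.63·3.16)/(6.63−3.16) ≈ 6.0377·Δt.
So d_BDM = 190.47, d_BGU = 134.10, d_OCWA = 55.49 km.
Circle about each station: (x − 121.5)² + (y + 101.9)² = 190.47²; (x + 66.9)² + (y + 110.5)² = 134.10²; (x + 18.8)² + (y + 37.4)² = 55.49².
Subtracting pairs of circle equations eliminates x²+y² and gives linear equations (the radical axes):
-376.8 x − 17.2 y = 9836.01
-280.6 x + 129.0 y = 9806.02
Solving the 2×2 system: x ≈ -26.9, y ≈ 17.5 km.
Check against BDM (with the unrounded x, y): √((x − 121.5)²+(y + 101.9)²) = 190.47 ≈ 190.47 km. ✓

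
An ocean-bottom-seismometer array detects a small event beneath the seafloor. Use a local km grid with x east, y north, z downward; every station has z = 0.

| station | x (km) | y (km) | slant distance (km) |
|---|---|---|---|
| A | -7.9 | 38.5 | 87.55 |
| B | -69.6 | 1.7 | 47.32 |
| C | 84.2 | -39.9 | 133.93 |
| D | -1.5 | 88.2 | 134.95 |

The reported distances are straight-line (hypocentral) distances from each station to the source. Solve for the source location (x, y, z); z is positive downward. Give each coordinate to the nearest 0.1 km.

(-48.6, -37.1, 17.1)

Each station gives a sphere (x−x_i)² + (y−y_i)² + z² = d_i² (stations at z=0).
Subtracting the A sphere from B and C: z² cancels, leaving linear equations in x and y:
-123.4 x − 73.6 y = 8728.21
184.2 x − 156.8 y = -3135.25
Solving: x ≈ -48.603, y ≈ -37.101 km (keep extra digits for the depth step; rounded: -48.6, -37.1).
Then from the A sphere: z² = 87.55² − (x + 7.9)² − (y − 38.5)² with x = -48.603, y = -37.101, so z ≈ 17.110 ≈ 17.1 km.
Check against D (with the unrounded solution): distance 134.95 ≈ 134.95 km. ✓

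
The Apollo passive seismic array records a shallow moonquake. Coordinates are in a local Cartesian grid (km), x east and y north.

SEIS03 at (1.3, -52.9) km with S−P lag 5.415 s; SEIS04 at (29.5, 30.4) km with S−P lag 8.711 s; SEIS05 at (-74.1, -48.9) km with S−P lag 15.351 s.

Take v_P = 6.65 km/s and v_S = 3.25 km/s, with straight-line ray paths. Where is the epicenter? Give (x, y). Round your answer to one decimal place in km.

Distance from S−P lag: d = Δt · v_P v_S / (v_P − v_S) = Δt · (6.65·3.25)/(6.65−3.25) ≈ 6.3566·Δt.
So d_SEIS03 = 34.42, d_SEIS04 = 55.37, d_SEIS05 = 97.58 km.
Circle about each station: (x − 1.3)² + (y + 52.9)² = 34.42²; (x − 29.5)² + (y − 30.4)² = 55.37²; (x + 74.1)² + (y + 48.9)² = 97.58².
Subtracting pairs of circle equations eliminates x²+y² and gives linear equations (the radical axes):
56.4 x + 166.6 y = -2886.79
-150.8 x + 8.0 y = -3255.20
Solving the 2×2 system: x ≈ 20.3, y ≈ -24.2 km.
Check against SEIS03 (with the unrounded x, y): √((x − 1.3)²+(y + 52.9)²) = 34.42 ≈ 34.42 km. ✓

(20.3, -24.2)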